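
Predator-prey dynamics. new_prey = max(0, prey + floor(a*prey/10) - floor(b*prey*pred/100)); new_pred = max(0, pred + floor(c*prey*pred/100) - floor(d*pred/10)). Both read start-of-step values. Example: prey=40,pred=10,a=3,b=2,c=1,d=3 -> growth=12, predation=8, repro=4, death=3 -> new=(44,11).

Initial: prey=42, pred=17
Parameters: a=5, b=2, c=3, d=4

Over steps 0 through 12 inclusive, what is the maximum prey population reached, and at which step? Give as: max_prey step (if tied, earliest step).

Step 1: prey: 42+21-14=49; pred: 17+21-6=32
Step 2: prey: 49+24-31=42; pred: 32+47-12=67
Step 3: prey: 42+21-56=7; pred: 67+84-26=125
Step 4: prey: 7+3-17=0; pred: 125+26-50=101
Step 5: prey: 0+0-0=0; pred: 101+0-40=61
Step 6: prey: 0+0-0=0; pred: 61+0-24=37
Step 7: prey: 0+0-0=0; pred: 37+0-14=23
Step 8: prey: 0+0-0=0; pred: 23+0-9=14
Step 9: prey: 0+0-0=0; pred: 14+0-5=9
Step 10: prey: 0+0-0=0; pred: 9+0-3=6
Step 11: prey: 0+0-0=0; pred: 6+0-2=4
Step 12: prey: 0+0-0=0; pred: 4+0-1=3
Max prey = 49 at step 1

Answer: 49 1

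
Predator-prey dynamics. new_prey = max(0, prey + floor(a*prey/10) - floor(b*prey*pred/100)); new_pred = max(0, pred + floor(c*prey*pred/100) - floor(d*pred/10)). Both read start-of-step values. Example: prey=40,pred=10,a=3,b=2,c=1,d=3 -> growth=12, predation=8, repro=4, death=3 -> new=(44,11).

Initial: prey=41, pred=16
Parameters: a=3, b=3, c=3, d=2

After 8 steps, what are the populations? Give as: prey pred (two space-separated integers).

Step 1: prey: 41+12-19=34; pred: 16+19-3=32
Step 2: prey: 34+10-32=12; pred: 32+32-6=58
Step 3: prey: 12+3-20=0; pred: 58+20-11=67
Step 4: prey: 0+0-0=0; pred: 67+0-13=54
Step 5: prey: 0+0-0=0; pred: 54+0-10=44
Step 6: prey: 0+0-0=0; pred: 44+0-8=36
Step 7: prey: 0+0-0=0; pred: 36+0-7=29
Step 8: prey: 0+0-0=0; pred: 29+0-5=24

Answer: 0 24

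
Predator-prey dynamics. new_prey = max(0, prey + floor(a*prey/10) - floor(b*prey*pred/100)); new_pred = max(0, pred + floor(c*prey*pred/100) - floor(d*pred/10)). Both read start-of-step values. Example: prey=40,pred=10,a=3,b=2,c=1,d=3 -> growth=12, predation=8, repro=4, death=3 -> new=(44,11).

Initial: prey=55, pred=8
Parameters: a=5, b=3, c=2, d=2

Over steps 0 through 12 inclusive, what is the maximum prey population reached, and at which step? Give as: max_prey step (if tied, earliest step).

Answer: 72 2

Derivation:
Step 1: prey: 55+27-13=69; pred: 8+8-1=15
Step 2: prey: 69+34-31=72; pred: 15+20-3=32
Step 3: prey: 72+36-69=39; pred: 32+46-6=72
Step 4: prey: 39+19-84=0; pred: 72+56-14=114
Step 5: prey: 0+0-0=0; pred: 114+0-22=92
Step 6: prey: 0+0-0=0; pred: 92+0-18=74
Step 7: prey: 0+0-0=0; pred: 74+0-14=60
Step 8: prey: 0+0-0=0; pred: 60+0-12=48
Step 9: prey: 0+0-0=0; pred: 48+0-9=39
Step 10: prey: 0+0-0=0; pred: 39+0-7=32
Step 11: prey: 0+0-0=0; pred: 32+0-6=26
Step 12: prey: 0+0-0=0; pred: 26+0-5=21
Max prey = 72 at step 2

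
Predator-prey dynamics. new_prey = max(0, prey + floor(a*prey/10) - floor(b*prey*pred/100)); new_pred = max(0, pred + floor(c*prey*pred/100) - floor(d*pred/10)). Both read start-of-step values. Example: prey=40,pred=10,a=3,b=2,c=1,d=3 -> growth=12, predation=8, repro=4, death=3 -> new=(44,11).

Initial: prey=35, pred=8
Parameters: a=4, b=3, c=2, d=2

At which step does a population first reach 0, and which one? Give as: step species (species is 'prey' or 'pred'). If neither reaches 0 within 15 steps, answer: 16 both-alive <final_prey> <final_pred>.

Step 1: prey: 35+14-8=41; pred: 8+5-1=12
Step 2: prey: 41+16-14=43; pred: 12+9-2=19
Step 3: prey: 43+17-24=36; pred: 19+16-3=32
Step 4: prey: 36+14-34=16; pred: 32+23-6=49
Step 5: prey: 16+6-23=0; pred: 49+15-9=55
First extinction: prey at step 5

Answer: 5 prey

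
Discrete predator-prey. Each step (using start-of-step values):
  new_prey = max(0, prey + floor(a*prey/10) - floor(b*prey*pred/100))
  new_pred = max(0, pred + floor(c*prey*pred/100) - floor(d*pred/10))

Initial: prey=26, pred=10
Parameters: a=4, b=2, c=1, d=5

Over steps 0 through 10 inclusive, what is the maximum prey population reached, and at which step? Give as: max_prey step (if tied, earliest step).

Step 1: prey: 26+10-5=31; pred: 10+2-5=7
Step 2: prey: 31+12-4=39; pred: 7+2-3=6
Step 3: prey: 39+15-4=50; pred: 6+2-3=5
Step 4: prey: 50+20-5=65; pred: 5+2-2=5
Step 5: prey: 65+26-6=85; pred: 5+3-2=6
Step 6: prey: 85+34-10=109; pred: 6+5-3=8
Step 7: prey: 109+43-17=135; pred: 8+8-4=12
Step 8: prey: 135+54-32=157; pred: 12+16-6=22
Step 9: prey: 157+62-69=150; pred: 22+34-11=45
Step 10: prey: 150+60-135=75; pred: 45+67-22=90
Max prey = 157 at step 8

Answer: 157 8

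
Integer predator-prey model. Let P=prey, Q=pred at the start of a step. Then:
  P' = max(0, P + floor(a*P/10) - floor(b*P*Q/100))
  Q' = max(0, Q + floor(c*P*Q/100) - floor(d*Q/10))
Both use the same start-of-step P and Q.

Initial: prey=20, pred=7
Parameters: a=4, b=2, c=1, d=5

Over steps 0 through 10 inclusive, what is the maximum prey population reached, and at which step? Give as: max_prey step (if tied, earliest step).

Step 1: prey: 20+8-2=26; pred: 7+1-3=5
Step 2: prey: 26+10-2=34; pred: 5+1-2=4
Step 3: prey: 34+13-2=45; pred: 4+1-2=3
Step 4: prey: 45+18-2=61; pred: 3+1-1=3
Step 5: prey: 61+24-3=82; pred: 3+1-1=3
Step 6: prey: 82+32-4=110; pred: 3+2-1=4
Step 7: prey: 110+44-8=146; pred: 4+4-2=6
Step 8: prey: 146+58-17=187; pred: 6+8-3=11
Step 9: prey: 187+74-41=220; pred: 11+20-5=26
Step 10: prey: 220+88-114=194; pred: 26+57-13=70
Max prey = 220 at step 9

Answer: 220 9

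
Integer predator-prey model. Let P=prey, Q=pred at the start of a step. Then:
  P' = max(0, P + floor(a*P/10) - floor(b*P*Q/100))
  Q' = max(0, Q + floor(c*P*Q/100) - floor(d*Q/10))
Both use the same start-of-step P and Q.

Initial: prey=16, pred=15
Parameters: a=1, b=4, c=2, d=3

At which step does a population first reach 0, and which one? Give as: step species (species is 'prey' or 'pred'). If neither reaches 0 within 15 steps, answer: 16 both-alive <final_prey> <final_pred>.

Answer: 16 both-alive 2 3

Derivation:
Step 1: prey: 16+1-9=8; pred: 15+4-4=15
Step 2: prey: 8+0-4=4; pred: 15+2-4=13
Step 3: prey: 4+0-2=2; pred: 13+1-3=11
Step 4: prey: 2+0-0=2; pred: 11+0-3=8
Step 5: prey: 2+0-0=2; pred: 8+0-2=6
Step 6: prey: 2+0-0=2; pred: 6+0-1=5
Step 7: prey: 2+0-0=2; pred: 5+0-1=4
Step 8: prey: 2+0-0=2; pred: 4+0-1=3
Step 9: prey: 2+0-0=2; pred: 3+0-0=3
Steps 10-15: state stable at prey=2, pred=3 (no change)
No extinction within 15 steps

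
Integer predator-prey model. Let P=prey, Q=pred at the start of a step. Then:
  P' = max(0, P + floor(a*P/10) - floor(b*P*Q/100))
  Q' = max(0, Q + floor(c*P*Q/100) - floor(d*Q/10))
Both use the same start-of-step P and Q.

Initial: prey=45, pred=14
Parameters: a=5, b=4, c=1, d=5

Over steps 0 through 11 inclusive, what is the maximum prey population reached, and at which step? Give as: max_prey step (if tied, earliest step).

Answer: 79 9

Derivation:
Step 1: prey: 45+22-25=42; pred: 14+6-7=13
Step 2: prey: 42+21-21=42; pred: 13+5-6=12
Step 3: prey: 42+21-20=43; pred: 12+5-6=11
Step 4: prey: 43+21-18=46; pred: 11+4-5=10
Step 5: prey: 46+23-18=51; pred: 10+4-5=9
Step 6: prey: 51+25-18=58; pred: 9+4-4=9
Step 7: prey: 58+29-20=67; pred: 9+5-4=10
Step 8: prey: 67+33-26=74; pred: 10+6-5=11
Step 9: prey: 74+37-32=79; pred: 11+8-5=14
Step 10: prey: 79+39-44=74; pred: 14+11-7=18
Step 11: prey: 74+37-53=58; pred: 18+13-9=22
Max prey = 79 at step 9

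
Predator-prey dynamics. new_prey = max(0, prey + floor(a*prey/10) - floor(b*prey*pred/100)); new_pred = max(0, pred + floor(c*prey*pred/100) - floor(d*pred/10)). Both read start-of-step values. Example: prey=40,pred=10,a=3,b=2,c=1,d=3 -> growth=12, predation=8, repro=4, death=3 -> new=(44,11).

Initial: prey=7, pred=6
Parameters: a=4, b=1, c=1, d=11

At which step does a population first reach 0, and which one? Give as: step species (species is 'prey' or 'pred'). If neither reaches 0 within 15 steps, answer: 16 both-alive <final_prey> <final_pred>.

Answer: 1 pred

Derivation:
Step 1: prey: 7+2-0=9; pred: 6+0-6=0
First extinction: pred at step 1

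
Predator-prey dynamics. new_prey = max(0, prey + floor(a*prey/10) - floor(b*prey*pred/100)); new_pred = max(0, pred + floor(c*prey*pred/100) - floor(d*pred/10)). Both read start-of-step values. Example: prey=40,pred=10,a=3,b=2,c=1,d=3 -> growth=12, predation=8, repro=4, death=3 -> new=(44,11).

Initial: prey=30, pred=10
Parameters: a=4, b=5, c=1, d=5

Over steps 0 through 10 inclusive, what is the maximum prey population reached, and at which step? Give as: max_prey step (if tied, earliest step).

Step 1: prey: 30+12-15=27; pred: 10+3-5=8
Step 2: prey: 27+10-10=27; pred: 8+2-4=6
Step 3: prey: 27+10-8=29; pred: 6+1-3=4
Step 4: prey: 29+11-5=35; pred: 4+1-2=3
Step 5: prey: 35+14-5=44; pred: 3+1-1=3
Step 6: prey: 44+17-6=55; pred: 3+1-1=3
Step 7: prey: 55+22-8=69; pred: 3+1-1=3
Step 8: prey: 69+27-10=86; pred: 3+2-1=4
Step 9: prey: 86+34-17=103; pred: 4+3-2=5
Step 10: prey: 103+41-25=119; pred: 5+5-2=8
Max prey = 119 at step 10

Answer: 119 10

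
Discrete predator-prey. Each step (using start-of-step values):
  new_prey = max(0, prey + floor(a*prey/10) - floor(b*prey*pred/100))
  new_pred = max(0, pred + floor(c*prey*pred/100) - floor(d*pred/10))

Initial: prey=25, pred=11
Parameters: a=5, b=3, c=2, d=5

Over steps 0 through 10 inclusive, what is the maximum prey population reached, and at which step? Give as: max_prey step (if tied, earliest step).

Answer: 42 4

Derivation:
Step 1: prey: 25+12-8=29; pred: 11+5-5=11
Step 2: prey: 29+14-9=34; pred: 11+6-5=12
Step 3: prey: 34+17-12=39; pred: 12+8-6=14
Step 4: prey: 39+19-16=42; pred: 14+10-7=17
Step 5: prey: 42+21-21=42; pred: 17+14-8=23
Step 6: prey: 42+21-28=35; pred: 23+19-11=31
Step 7: prey: 35+17-32=20; pred: 31+21-15=37
Step 8: prey: 20+10-22=8; pred: 37+14-18=33
Step 9: prey: 8+4-7=5; pred: 33+5-16=22
Step 10: prey: 5+2-3=4; pred: 22+2-11=13
Max prey = 42 at step 4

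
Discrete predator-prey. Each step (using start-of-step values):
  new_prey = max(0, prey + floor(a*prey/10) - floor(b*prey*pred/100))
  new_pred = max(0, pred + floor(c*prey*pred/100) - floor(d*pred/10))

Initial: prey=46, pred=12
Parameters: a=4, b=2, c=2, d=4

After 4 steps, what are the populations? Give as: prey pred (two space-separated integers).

Step 1: prey: 46+18-11=53; pred: 12+11-4=19
Step 2: prey: 53+21-20=54; pred: 19+20-7=32
Step 3: prey: 54+21-34=41; pred: 32+34-12=54
Step 4: prey: 41+16-44=13; pred: 54+44-21=77

Answer: 13 77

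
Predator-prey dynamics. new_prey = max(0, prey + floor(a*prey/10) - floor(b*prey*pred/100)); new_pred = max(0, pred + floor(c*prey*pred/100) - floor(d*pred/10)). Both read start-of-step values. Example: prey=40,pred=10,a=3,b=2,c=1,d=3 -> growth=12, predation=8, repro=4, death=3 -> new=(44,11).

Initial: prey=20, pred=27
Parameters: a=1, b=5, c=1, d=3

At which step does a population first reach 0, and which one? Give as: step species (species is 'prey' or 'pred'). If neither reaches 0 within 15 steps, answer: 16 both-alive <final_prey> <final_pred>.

Step 1: prey: 20+2-27=0; pred: 27+5-8=24
First extinction: prey at step 1

Answer: 1 prey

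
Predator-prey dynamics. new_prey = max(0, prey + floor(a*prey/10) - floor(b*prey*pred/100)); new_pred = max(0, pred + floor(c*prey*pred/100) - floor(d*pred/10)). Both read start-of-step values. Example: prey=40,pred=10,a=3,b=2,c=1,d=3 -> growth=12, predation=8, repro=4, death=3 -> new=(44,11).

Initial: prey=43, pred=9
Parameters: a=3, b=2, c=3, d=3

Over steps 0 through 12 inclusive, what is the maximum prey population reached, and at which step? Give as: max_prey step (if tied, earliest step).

Step 1: prey: 43+12-7=48; pred: 9+11-2=18
Step 2: prey: 48+14-17=45; pred: 18+25-5=38
Step 3: prey: 45+13-34=24; pred: 38+51-11=78
Step 4: prey: 24+7-37=0; pred: 78+56-23=111
Step 5: prey: 0+0-0=0; pred: 111+0-33=78
Step 6: prey: 0+0-0=0; pred: 78+0-23=55
Step 7: prey: 0+0-0=0; pred: 55+0-16=39
Step 8: prey: 0+0-0=0; pred: 39+0-11=28
Step 9: prey: 0+0-0=0; pred: 28+0-8=20
Step 10: prey: 0+0-0=0; pred: 20+0-6=14
Step 11: prey: 0+0-0=0; pred: 14+0-4=10
Step 12: prey: 0+0-0=0; pred: 10+0-3=7
Max prey = 48 at step 1

Answer: 48 1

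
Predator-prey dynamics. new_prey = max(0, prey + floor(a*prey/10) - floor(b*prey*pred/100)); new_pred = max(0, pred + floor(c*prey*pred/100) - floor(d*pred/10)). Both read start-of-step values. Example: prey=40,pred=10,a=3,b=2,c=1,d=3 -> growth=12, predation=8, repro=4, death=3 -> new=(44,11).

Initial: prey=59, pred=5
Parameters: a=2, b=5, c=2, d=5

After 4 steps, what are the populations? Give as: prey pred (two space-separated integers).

Answer: 11 16

Derivation:
Step 1: prey: 59+11-14=56; pred: 5+5-2=8
Step 2: prey: 56+11-22=45; pred: 8+8-4=12
Step 3: prey: 45+9-27=27; pred: 12+10-6=16
Step 4: prey: 27+5-21=11; pred: 16+8-8=16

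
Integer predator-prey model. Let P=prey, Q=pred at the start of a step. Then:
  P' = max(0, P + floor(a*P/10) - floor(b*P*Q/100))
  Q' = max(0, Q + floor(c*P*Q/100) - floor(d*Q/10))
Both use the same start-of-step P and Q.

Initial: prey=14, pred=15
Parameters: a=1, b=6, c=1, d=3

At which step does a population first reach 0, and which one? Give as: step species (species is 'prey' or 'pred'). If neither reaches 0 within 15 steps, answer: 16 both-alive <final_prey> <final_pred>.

Answer: 16 both-alive 1 3

Derivation:
Step 1: prey: 14+1-12=3; pred: 15+2-4=13
Step 2: prey: 3+0-2=1; pred: 13+0-3=10
Step 3: prey: 1+0-0=1; pred: 10+0-3=7
Step 4: prey: 1+0-0=1; pred: 7+0-2=5
Step 5: prey: 1+0-0=1; pred: 5+0-1=4
Step 6: prey: 1+0-0=1; pred: 4+0-1=3
Step 7: prey: 1+0-0=1; pred: 3+0-0=3
Steps 8-15: state stable at prey=1, pred=3 (no change)
No extinction within 15 steps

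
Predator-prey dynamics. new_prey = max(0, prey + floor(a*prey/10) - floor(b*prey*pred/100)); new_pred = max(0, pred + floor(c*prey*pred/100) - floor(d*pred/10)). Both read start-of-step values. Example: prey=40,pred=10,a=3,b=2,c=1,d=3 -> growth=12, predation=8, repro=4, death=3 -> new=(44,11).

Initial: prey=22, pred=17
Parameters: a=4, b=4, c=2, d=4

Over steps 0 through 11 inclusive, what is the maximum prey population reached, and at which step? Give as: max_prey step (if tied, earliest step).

Step 1: prey: 22+8-14=16; pred: 17+7-6=18
Step 2: prey: 16+6-11=11; pred: 18+5-7=16
Step 3: prey: 11+4-7=8; pred: 16+3-6=13
Step 4: prey: 8+3-4=7; pred: 13+2-5=10
Step 5: prey: 7+2-2=7; pred: 10+1-4=7
Step 6: prey: 7+2-1=8; pred: 7+0-2=5
Step 7: prey: 8+3-1=10; pred: 5+0-2=3
Step 8: prey: 10+4-1=13; pred: 3+0-1=2
Step 9: prey: 13+5-1=17; pred: 2+0-0=2
Step 10: prey: 17+6-1=22; pred: 2+0-0=2
Step 11: prey: 22+8-1=29; pred: 2+0-0=2
Max prey = 29 at step 11

Answer: 29 11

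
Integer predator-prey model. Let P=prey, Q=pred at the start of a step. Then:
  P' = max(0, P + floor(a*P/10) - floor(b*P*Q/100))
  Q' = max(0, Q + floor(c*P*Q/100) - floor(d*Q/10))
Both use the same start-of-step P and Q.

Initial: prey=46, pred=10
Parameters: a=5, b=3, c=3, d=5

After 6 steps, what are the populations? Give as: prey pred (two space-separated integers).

Answer: 0 22

Derivation:
Step 1: prey: 46+23-13=56; pred: 10+13-5=18
Step 2: prey: 56+28-30=54; pred: 18+30-9=39
Step 3: prey: 54+27-63=18; pred: 39+63-19=83
Step 4: prey: 18+9-44=0; pred: 83+44-41=86
Step 5: prey: 0+0-0=0; pred: 86+0-43=43
Step 6: prey: 0+0-0=0; pred: 43+0-21=22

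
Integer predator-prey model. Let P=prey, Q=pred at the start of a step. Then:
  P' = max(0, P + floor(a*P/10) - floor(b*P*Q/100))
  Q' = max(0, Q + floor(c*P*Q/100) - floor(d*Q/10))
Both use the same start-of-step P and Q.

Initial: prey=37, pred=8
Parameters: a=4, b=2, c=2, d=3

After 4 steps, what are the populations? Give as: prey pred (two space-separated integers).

Step 1: prey: 37+14-5=46; pred: 8+5-2=11
Step 2: prey: 46+18-10=54; pred: 11+10-3=18
Step 3: prey: 54+21-19=56; pred: 18+19-5=32
Step 4: prey: 56+22-35=43; pred: 32+35-9=58

Answer: 43 58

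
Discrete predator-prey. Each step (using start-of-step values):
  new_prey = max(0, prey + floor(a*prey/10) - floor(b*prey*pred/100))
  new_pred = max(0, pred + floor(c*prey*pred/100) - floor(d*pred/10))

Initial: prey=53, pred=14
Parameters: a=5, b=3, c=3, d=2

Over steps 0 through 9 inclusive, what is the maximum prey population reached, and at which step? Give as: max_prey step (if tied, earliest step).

Step 1: prey: 53+26-22=57; pred: 14+22-2=34
Step 2: prey: 57+28-58=27; pred: 34+58-6=86
Step 3: prey: 27+13-69=0; pred: 86+69-17=138
Step 4: prey: 0+0-0=0; pred: 138+0-27=111
Step 5: prey: 0+0-0=0; pred: 111+0-22=89
Step 6: prey: 0+0-0=0; pred: 89+0-17=72
Step 7: prey: 0+0-0=0; pred: 72+0-14=58
Step 8: prey: 0+0-0=0; pred: 58+0-11=47
Step 9: prey: 0+0-0=0; pred: 47+0-9=38
Max prey = 57 at step 1

Answer: 57 1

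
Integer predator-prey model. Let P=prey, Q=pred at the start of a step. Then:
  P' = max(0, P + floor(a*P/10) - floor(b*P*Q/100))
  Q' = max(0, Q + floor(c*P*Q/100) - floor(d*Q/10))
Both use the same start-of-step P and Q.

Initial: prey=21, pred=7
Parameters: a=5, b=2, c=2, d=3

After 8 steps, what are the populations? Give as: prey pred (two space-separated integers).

Answer: 0 94

Derivation:
Step 1: prey: 21+10-2=29; pred: 7+2-2=7
Step 2: prey: 29+14-4=39; pred: 7+4-2=9
Step 3: prey: 39+19-7=51; pred: 9+7-2=14
Step 4: prey: 51+25-14=62; pred: 14+14-4=24
Step 5: prey: 62+31-29=64; pred: 24+29-7=46
Step 6: prey: 64+32-58=38; pred: 46+58-13=91
Step 7: prey: 38+19-69=0; pred: 91+69-27=133
Step 8: prey: 0+0-0=0; pred: 133+0-39=94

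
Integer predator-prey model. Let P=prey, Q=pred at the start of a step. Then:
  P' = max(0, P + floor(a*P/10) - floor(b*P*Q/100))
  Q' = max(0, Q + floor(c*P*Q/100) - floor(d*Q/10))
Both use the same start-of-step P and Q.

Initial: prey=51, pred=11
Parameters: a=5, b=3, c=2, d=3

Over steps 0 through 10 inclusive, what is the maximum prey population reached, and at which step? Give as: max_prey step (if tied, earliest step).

Step 1: prey: 51+25-16=60; pred: 11+11-3=19
Step 2: prey: 60+30-34=56; pred: 19+22-5=36
Step 3: prey: 56+28-60=24; pred: 36+40-10=66
Step 4: prey: 24+12-47=0; pred: 66+31-19=78
Step 5: prey: 0+0-0=0; pred: 78+0-23=55
Step 6: prey: 0+0-0=0; pred: 55+0-16=39
Step 7: prey: 0+0-0=0; pred: 39+0-11=28
Step 8: prey: 0+0-0=0; pred: 28+0-8=20
Step 9: prey: 0+0-0=0; pred: 20+0-6=14
Step 10: prey: 0+0-0=0; pred: 14+0-4=10
Max prey = 60 at step 1

Answer: 60 1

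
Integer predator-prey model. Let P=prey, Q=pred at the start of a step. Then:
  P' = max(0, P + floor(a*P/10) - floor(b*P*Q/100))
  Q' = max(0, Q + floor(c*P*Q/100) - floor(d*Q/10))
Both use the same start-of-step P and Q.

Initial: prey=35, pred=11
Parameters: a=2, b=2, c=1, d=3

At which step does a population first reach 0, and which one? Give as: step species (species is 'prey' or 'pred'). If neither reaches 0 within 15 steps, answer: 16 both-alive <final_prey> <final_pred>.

Answer: 16 both-alive 35 11

Derivation:
Step 1: prey: 35+7-7=35; pred: 11+3-3=11
Steps 2-15: state stable at prey=35, pred=11 (no change)
No extinction within 15 steps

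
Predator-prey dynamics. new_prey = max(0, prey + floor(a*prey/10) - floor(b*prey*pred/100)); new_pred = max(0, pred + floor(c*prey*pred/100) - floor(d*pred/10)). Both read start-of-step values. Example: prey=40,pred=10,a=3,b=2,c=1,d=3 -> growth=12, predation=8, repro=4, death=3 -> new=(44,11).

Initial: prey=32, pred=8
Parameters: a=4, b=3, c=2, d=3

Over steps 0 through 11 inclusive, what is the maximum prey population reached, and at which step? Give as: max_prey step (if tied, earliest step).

Step 1: prey: 32+12-7=37; pred: 8+5-2=11
Step 2: prey: 37+14-12=39; pred: 11+8-3=16
Step 3: prey: 39+15-18=36; pred: 16+12-4=24
Step 4: prey: 36+14-25=25; pred: 24+17-7=34
Step 5: prey: 25+10-25=10; pred: 34+17-10=41
Step 6: prey: 10+4-12=2; pred: 41+8-12=37
Step 7: prey: 2+0-2=0; pred: 37+1-11=27
Step 8: prey: 0+0-0=0; pred: 27+0-8=19
Step 9: prey: 0+0-0=0; pred: 19+0-5=14
Step 10: prey: 0+0-0=0; pred: 14+0-4=10
Step 11: prey: 0+0-0=0; pred: 10+0-3=7
Max prey = 39 at step 2

Answer: 39 2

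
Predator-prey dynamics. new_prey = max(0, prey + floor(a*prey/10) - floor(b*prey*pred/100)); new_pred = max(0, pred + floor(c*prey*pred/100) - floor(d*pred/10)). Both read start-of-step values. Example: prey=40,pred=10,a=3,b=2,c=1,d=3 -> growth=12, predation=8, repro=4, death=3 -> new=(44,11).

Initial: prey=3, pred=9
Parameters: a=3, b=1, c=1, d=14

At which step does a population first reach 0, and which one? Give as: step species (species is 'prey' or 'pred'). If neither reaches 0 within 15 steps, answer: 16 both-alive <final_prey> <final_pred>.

Answer: 1 pred

Derivation:
Step 1: prey: 3+0-0=3; pred: 9+0-12=0
First extinction: pred at step 1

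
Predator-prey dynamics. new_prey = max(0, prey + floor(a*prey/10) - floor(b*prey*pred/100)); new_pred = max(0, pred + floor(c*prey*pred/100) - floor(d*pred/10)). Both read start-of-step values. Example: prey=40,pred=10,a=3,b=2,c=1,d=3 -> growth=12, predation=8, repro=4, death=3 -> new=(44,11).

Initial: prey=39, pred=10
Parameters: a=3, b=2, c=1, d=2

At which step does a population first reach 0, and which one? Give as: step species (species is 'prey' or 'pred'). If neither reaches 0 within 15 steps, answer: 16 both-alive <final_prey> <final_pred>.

Answer: 16 both-alive 2 12

Derivation:
Step 1: prey: 39+11-7=43; pred: 10+3-2=11
Step 2: prey: 43+12-9=46; pred: 11+4-2=13
Step 3: prey: 46+13-11=48; pred: 13+5-2=16
Step 4: prey: 48+14-15=47; pred: 16+7-3=20
Step 5: prey: 47+14-18=43; pred: 20+9-4=25
Step 6: prey: 43+12-21=34; pred: 25+10-5=30
Step 7: prey: 34+10-20=24; pred: 30+10-6=34
Step 8: prey: 24+7-16=15; pred: 34+8-6=36
Step 9: prey: 15+4-10=9; pred: 36+5-7=34
Step 10: prey: 9+2-6=5; pred: 34+3-6=31
Step 11: prey: 5+1-3=3; pred: 31+1-6=26
Step 12: prey: 3+0-1=2; pred: 26+0-5=21
Step 13: prey: 2+0-0=2; pred: 21+0-4=17
Step 14: prey: 2+0-0=2; pred: 17+0-3=14
Step 15: prey: 2+0-0=2; pred: 14+0-2=12
No extinction within 15 steps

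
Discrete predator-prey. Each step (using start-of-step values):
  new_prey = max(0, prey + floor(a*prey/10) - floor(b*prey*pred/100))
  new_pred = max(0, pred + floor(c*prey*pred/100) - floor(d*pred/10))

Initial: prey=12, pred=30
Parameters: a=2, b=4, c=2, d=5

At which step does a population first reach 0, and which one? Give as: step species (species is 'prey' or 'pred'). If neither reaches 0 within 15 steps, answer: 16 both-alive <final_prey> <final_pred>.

Answer: 1 prey

Derivation:
Step 1: prey: 12+2-14=0; pred: 30+7-15=22
First extinction: prey at step 1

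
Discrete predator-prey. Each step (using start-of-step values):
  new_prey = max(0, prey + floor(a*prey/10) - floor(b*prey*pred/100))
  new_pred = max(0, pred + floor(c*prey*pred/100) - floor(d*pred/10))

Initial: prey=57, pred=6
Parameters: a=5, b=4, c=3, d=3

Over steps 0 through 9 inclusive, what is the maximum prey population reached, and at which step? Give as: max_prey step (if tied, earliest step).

Answer: 72 1

Derivation:
Step 1: prey: 57+28-13=72; pred: 6+10-1=15
Step 2: prey: 72+36-43=65; pred: 15+32-4=43
Step 3: prey: 65+32-111=0; pred: 43+83-12=114
Step 4: prey: 0+0-0=0; pred: 114+0-34=80
Step 5: prey: 0+0-0=0; pred: 80+0-24=56
Step 6: prey: 0+0-0=0; pred: 56+0-16=40
Step 7: prey: 0+0-0=0; pred: 40+0-12=28
Step 8: prey: 0+0-0=0; pred: 28+0-8=20
Step 9: prey: 0+0-0=0; pred: 20+0-6=14
Max prey = 72 at step 1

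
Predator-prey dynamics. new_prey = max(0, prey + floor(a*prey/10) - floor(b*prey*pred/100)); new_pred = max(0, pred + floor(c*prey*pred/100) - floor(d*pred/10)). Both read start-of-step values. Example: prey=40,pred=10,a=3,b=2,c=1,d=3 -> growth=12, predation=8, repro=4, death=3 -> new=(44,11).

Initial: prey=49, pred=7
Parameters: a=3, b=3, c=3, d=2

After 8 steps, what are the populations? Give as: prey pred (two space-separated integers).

Answer: 0 33

Derivation:
Step 1: prey: 49+14-10=53; pred: 7+10-1=16
Step 2: prey: 53+15-25=43; pred: 16+25-3=38
Step 3: prey: 43+12-49=6; pred: 38+49-7=80
Step 4: prey: 6+1-14=0; pred: 80+14-16=78
Step 5: prey: 0+0-0=0; pred: 78+0-15=63
Step 6: prey: 0+0-0=0; pred: 63+0-12=51
Step 7: prey: 0+0-0=0; pred: 51+0-10=41
Step 8: prey: 0+0-0=0; pred: 41+0-8=33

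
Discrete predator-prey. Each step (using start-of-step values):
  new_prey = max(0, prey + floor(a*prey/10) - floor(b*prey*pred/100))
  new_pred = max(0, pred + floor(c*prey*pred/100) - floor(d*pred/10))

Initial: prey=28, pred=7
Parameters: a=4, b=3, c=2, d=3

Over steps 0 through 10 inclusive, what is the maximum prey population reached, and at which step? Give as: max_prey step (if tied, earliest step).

Answer: 42 3

Derivation:
Step 1: prey: 28+11-5=34; pred: 7+3-2=8
Step 2: prey: 34+13-8=39; pred: 8+5-2=11
Step 3: prey: 39+15-12=42; pred: 11+8-3=16
Step 4: prey: 42+16-20=38; pred: 16+13-4=25
Step 5: prey: 38+15-28=25; pred: 25+19-7=37
Step 6: prey: 25+10-27=8; pred: 37+18-11=44
Step 7: prey: 8+3-10=1; pred: 44+7-13=38
Step 8: prey: 1+0-1=0; pred: 38+0-11=27
Step 9: prey: 0+0-0=0; pred: 27+0-8=19
Step 10: prey: 0+0-0=0; pred: 19+0-5=14
Max prey = 42 at step 3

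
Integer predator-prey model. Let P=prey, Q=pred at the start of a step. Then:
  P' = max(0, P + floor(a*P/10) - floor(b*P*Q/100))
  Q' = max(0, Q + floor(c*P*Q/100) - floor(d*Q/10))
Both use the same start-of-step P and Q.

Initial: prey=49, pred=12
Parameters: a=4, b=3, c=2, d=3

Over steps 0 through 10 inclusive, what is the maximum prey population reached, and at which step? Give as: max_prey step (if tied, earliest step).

Answer: 51 1

Derivation:
Step 1: prey: 49+19-17=51; pred: 12+11-3=20
Step 2: prey: 51+20-30=41; pred: 20+20-6=34
Step 3: prey: 41+16-41=16; pred: 34+27-10=51
Step 4: prey: 16+6-24=0; pred: 51+16-15=52
Step 5: prey: 0+0-0=0; pred: 52+0-15=37
Step 6: prey: 0+0-0=0; pred: 37+0-11=26
Step 7: prey: 0+0-0=0; pred: 26+0-7=19
Step 8: prey: 0+0-0=0; pred: 19+0-5=14
Step 9: prey: 0+0-0=0; pred: 14+0-4=10
Step 10: prey: 0+0-0=0; pred: 10+0-3=7
Max prey = 51 at step 1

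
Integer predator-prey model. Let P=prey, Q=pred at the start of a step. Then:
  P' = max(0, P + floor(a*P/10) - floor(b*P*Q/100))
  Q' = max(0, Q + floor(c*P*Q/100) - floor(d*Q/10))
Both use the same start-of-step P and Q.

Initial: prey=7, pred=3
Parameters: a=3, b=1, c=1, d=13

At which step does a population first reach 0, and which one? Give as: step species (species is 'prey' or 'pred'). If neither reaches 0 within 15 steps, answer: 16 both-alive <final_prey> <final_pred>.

Answer: 1 pred

Derivation:
Step 1: prey: 7+2-0=9; pred: 3+0-3=0
First extinction: pred at step 1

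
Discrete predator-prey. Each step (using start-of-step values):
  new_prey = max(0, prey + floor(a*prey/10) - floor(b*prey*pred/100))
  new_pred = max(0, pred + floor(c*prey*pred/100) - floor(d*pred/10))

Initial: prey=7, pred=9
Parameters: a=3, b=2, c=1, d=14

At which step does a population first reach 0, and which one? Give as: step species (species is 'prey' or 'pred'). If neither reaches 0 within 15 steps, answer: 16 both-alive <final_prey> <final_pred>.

Answer: 1 pred

Derivation:
Step 1: prey: 7+2-1=8; pred: 9+0-12=0
First extinction: pred at step 1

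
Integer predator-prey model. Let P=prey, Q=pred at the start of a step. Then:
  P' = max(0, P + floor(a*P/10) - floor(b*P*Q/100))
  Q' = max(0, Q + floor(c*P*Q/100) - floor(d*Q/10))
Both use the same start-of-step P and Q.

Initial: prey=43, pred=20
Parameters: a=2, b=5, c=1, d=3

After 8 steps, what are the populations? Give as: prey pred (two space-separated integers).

Step 1: prey: 43+8-43=8; pred: 20+8-6=22
Step 2: prey: 8+1-8=1; pred: 22+1-6=17
Step 3: prey: 1+0-0=1; pred: 17+0-5=12
Step 4: prey: 1+0-0=1; pred: 12+0-3=9
Step 5: prey: 1+0-0=1; pred: 9+0-2=7
Step 6: prey: 1+0-0=1; pred: 7+0-2=5
Step 7: prey: 1+0-0=1; pred: 5+0-1=4
Step 8: prey: 1+0-0=1; pred: 4+0-1=3

Answer: 1 3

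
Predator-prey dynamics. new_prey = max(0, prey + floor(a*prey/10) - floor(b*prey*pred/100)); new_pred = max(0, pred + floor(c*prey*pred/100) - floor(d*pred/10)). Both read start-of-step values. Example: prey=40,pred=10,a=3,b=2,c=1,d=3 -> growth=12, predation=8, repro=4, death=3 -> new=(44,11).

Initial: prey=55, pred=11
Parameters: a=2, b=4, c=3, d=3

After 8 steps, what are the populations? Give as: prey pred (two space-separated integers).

Step 1: prey: 55+11-24=42; pred: 11+18-3=26
Step 2: prey: 42+8-43=7; pred: 26+32-7=51
Step 3: prey: 7+1-14=0; pred: 51+10-15=46
Step 4: prey: 0+0-0=0; pred: 46+0-13=33
Step 5: prey: 0+0-0=0; pred: 33+0-9=24
Step 6: prey: 0+0-0=0; pred: 24+0-7=17
Step 7: prey: 0+0-0=0; pred: 17+0-5=12
Step 8: prey: 0+0-0=0; pred: 12+0-3=9

Answer: 0 9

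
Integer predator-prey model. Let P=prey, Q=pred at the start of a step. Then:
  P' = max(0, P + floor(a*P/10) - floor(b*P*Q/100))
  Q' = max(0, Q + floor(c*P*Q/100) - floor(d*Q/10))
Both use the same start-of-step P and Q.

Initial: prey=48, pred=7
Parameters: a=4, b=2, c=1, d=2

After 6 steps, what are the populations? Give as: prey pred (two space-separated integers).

Step 1: prey: 48+19-6=61; pred: 7+3-1=9
Step 2: prey: 61+24-10=75; pred: 9+5-1=13
Step 3: prey: 75+30-19=86; pred: 13+9-2=20
Step 4: prey: 86+34-34=86; pred: 20+17-4=33
Step 5: prey: 86+34-56=64; pred: 33+28-6=55
Step 6: prey: 64+25-70=19; pred: 55+35-11=79

Answer: 19 79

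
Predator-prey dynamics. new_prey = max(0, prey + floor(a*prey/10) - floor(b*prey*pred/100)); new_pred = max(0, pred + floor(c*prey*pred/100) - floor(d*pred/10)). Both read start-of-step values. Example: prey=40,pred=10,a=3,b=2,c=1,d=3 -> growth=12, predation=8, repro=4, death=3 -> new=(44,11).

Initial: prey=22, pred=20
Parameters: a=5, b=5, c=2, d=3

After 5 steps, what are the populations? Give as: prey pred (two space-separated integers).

Step 1: prey: 22+11-22=11; pred: 20+8-6=22
Step 2: prey: 11+5-12=4; pred: 22+4-6=20
Step 3: prey: 4+2-4=2; pred: 20+1-6=15
Step 4: prey: 2+1-1=2; pred: 15+0-4=11
Step 5: prey: 2+1-1=2; pred: 11+0-3=8

Answer: 2 8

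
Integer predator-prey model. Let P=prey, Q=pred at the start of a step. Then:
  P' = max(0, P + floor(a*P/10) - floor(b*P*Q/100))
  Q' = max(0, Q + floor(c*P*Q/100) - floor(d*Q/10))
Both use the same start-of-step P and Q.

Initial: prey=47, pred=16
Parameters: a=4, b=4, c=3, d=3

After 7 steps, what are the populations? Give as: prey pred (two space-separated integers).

Answer: 0 12

Derivation:
Step 1: prey: 47+18-30=35; pred: 16+22-4=34
Step 2: prey: 35+14-47=2; pred: 34+35-10=59
Step 3: prey: 2+0-4=0; pred: 59+3-17=45
Step 4: prey: 0+0-0=0; pred: 45+0-13=32
Step 5: prey: 0+0-0=0; pred: 32+0-9=23
Step 6: prey: 0+0-0=0; pred: 23+0-6=17
Step 7: prey: 0+0-0=0; pred: 17+0-5=12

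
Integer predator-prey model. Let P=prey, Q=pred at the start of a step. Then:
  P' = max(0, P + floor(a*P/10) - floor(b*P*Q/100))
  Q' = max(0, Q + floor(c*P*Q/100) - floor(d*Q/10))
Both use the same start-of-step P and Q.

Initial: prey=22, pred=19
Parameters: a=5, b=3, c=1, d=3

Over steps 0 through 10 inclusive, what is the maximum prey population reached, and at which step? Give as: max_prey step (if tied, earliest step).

Step 1: prey: 22+11-12=21; pred: 19+4-5=18
Step 2: prey: 21+10-11=20; pred: 18+3-5=16
Step 3: prey: 20+10-9=21; pred: 16+3-4=15
Step 4: prey: 21+10-9=22; pred: 15+3-4=14
Step 5: prey: 22+11-9=24; pred: 14+3-4=13
Step 6: prey: 24+12-9=27; pred: 13+3-3=13
Step 7: prey: 27+13-10=30; pred: 13+3-3=13
Step 8: prey: 30+15-11=34; pred: 13+3-3=13
Step 9: prey: 34+17-13=38; pred: 13+4-3=14
Step 10: prey: 38+19-15=42; pred: 14+5-4=15
Max prey = 42 at step 10

Answer: 42 10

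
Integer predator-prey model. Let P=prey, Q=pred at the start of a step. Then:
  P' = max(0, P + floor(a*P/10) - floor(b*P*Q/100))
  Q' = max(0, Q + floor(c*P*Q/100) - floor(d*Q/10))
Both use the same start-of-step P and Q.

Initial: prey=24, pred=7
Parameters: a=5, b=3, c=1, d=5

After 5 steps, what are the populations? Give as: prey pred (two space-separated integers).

Answer: 116 4

Derivation:
Step 1: prey: 24+12-5=31; pred: 7+1-3=5
Step 2: prey: 31+15-4=42; pred: 5+1-2=4
Step 3: prey: 42+21-5=58; pred: 4+1-2=3
Step 4: prey: 58+29-5=82; pred: 3+1-1=3
Step 5: prey: 82+41-7=116; pred: 3+2-1=4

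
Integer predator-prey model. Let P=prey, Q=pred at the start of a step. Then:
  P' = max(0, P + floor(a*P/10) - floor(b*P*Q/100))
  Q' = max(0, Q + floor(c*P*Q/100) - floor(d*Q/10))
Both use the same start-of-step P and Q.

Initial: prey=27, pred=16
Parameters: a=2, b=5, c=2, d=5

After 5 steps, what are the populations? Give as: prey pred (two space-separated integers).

Step 1: prey: 27+5-21=11; pred: 16+8-8=16
Step 2: prey: 11+2-8=5; pred: 16+3-8=11
Step 3: prey: 5+1-2=4; pred: 11+1-5=7
Step 4: prey: 4+0-1=3; pred: 7+0-3=4
Step 5: prey: 3+0-0=3; pred: 4+0-2=2

Answer: 3 2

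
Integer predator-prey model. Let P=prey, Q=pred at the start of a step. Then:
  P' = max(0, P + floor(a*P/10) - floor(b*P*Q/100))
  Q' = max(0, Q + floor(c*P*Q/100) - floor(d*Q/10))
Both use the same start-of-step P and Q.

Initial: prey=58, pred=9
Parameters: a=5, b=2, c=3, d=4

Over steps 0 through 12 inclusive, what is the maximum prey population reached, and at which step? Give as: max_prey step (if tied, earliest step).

Answer: 83 2

Derivation:
Step 1: prey: 58+29-10=77; pred: 9+15-3=21
Step 2: prey: 77+38-32=83; pred: 21+48-8=61
Step 3: prey: 83+41-101=23; pred: 61+151-24=188
Step 4: prey: 23+11-86=0; pred: 188+129-75=242
Step 5: prey: 0+0-0=0; pred: 242+0-96=146
Step 6: prey: 0+0-0=0; pred: 146+0-58=88
Step 7: prey: 0+0-0=0; pred: 88+0-35=53
Step 8: prey: 0+0-0=0; pred: 53+0-21=32
Step 9: prey: 0+0-0=0; pred: 32+0-12=20
Step 10: prey: 0+0-0=0; pred: 20+0-8=12
Step 11: prey: 0+0-0=0; pred: 12+0-4=8
Step 12: prey: 0+0-0=0; pred: 8+0-3=5
Max prey = 83 at step 2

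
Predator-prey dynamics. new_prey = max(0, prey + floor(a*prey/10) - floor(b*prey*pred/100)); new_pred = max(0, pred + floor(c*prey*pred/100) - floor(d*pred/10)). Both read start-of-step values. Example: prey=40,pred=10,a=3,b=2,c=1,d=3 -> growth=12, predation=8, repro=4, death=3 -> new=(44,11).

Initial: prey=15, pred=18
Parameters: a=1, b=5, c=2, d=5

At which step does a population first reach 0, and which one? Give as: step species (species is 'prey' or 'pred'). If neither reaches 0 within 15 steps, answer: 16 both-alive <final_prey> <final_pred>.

Answer: 16 both-alive 1 1

Derivation:
Step 1: prey: 15+1-13=3; pred: 18+5-9=14
Step 2: prey: 3+0-2=1; pred: 14+0-7=7
Step 3: prey: 1+0-0=1; pred: 7+0-3=4
Step 4: prey: 1+0-0=1; pred: 4+0-2=2
Step 5: prey: 1+0-0=1; pred: 2+0-1=1
Step 6: prey: 1+0-0=1; pred: 1+0-0=1
Steps 7-15: state stable at prey=1, pred=1 (no change)
No extinction within 15 steps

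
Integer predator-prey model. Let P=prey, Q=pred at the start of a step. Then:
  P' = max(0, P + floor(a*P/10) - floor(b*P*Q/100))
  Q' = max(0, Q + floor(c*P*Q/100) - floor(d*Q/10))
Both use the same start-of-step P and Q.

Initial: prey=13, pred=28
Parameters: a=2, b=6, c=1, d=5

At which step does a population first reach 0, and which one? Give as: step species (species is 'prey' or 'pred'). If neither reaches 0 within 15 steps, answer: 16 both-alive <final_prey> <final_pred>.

Answer: 1 prey

Derivation:
Step 1: prey: 13+2-21=0; pred: 28+3-14=17
First extinction: prey at step 1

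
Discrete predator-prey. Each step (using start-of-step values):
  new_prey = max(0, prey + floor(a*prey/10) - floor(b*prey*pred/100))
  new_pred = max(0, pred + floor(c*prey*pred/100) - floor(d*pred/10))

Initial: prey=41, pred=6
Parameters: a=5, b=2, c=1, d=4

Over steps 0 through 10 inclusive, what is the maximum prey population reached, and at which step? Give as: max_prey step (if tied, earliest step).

Answer: 164 5

Derivation:
Step 1: prey: 41+20-4=57; pred: 6+2-2=6
Step 2: prey: 57+28-6=79; pred: 6+3-2=7
Step 3: prey: 79+39-11=107; pred: 7+5-2=10
Step 4: prey: 107+53-21=139; pred: 10+10-4=16
Step 5: prey: 139+69-44=164; pred: 16+22-6=32
Step 6: prey: 164+82-104=142; pred: 32+52-12=72
Step 7: prey: 142+71-204=9; pred: 72+102-28=146
Step 8: prey: 9+4-26=0; pred: 146+13-58=101
Step 9: prey: 0+0-0=0; pred: 101+0-40=61
Step 10: prey: 0+0-0=0; pred: 61+0-24=37
Max prey = 164 at step 5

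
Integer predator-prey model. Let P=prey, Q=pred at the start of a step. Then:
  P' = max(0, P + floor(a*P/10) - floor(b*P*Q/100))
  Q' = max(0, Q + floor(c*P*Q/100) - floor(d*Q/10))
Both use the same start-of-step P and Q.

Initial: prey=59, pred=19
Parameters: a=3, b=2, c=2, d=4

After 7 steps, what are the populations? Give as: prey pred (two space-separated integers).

Answer: 0 12

Derivation:
Step 1: prey: 59+17-22=54; pred: 19+22-7=34
Step 2: prey: 54+16-36=34; pred: 34+36-13=57
Step 3: prey: 34+10-38=6; pred: 57+38-22=73
Step 4: prey: 6+1-8=0; pred: 73+8-29=52
Step 5: prey: 0+0-0=0; pred: 52+0-20=32
Step 6: prey: 0+0-0=0; pred: 32+0-12=20
Step 7: prey: 0+0-0=0; pred: 20+0-8=12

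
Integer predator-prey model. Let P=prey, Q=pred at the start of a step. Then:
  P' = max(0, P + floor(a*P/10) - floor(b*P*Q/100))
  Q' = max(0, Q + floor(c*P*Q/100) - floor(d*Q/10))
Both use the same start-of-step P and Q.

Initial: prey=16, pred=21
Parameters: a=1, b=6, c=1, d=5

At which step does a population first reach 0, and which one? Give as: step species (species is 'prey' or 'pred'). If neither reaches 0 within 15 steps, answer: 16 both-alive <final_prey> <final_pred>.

Step 1: prey: 16+1-20=0; pred: 21+3-10=14
First extinction: prey at step 1

Answer: 1 prey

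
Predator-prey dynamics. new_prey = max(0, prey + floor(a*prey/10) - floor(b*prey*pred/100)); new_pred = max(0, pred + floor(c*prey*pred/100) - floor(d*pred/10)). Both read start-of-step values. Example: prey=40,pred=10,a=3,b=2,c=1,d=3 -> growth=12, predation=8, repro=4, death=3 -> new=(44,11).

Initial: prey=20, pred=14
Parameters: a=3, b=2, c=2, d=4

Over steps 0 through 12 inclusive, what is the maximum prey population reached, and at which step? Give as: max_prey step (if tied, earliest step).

Step 1: prey: 20+6-5=21; pred: 14+5-5=14
Step 2: prey: 21+6-5=22; pred: 14+5-5=14
Step 3: prey: 22+6-6=22; pred: 14+6-5=15
Step 4: prey: 22+6-6=22; pred: 15+6-6=15
Step 5: prey: 22+6-6=22; pred: 15+6-6=15
Step 6: prey: 22+6-6=22; pred: 15+6-6=15
Step 7: prey: 22+6-6=22; pred: 15+6-6=15
Step 8: prey: 22+6-6=22; pred: 15+6-6=15
Step 9: prey: 22+6-6=22; pred: 15+6-6=15
Step 10: prey: 22+6-6=22; pred: 15+6-6=15
Step 11: prey: 22+6-6=22; pred: 15+6-6=15
Step 12: prey: 22+6-6=22; pred: 15+6-6=15
Max prey = 22 at step 2

Answer: 22 2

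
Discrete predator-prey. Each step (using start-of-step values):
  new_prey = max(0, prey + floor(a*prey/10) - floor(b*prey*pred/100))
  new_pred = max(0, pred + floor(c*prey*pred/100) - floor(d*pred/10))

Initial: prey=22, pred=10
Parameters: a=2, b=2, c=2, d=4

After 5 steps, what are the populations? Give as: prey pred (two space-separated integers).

Step 1: prey: 22+4-4=22; pred: 10+4-4=10
Step 2: prey: 22+4-4=22; pred: 10+4-4=10
Step 3: prey: 22+4-4=22; pred: 10+4-4=10
Step 4: prey: 22+4-4=22; pred: 10+4-4=10
Step 5: prey: 22+4-4=22; pred: 10+4-4=10

Answer: 22 10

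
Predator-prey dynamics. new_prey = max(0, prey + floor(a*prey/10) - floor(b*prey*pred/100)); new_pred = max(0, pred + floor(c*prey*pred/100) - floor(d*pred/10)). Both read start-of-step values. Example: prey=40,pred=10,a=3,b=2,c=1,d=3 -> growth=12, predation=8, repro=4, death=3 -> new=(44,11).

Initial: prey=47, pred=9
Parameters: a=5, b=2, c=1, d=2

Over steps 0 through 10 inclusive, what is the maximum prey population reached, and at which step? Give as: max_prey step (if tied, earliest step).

Answer: 92 3

Derivation:
Step 1: prey: 47+23-8=62; pred: 9+4-1=12
Step 2: prey: 62+31-14=79; pred: 12+7-2=17
Step 3: prey: 79+39-26=92; pred: 17+13-3=27
Step 4: prey: 92+46-49=89; pred: 27+24-5=46
Step 5: prey: 89+44-81=52; pred: 46+40-9=77
Step 6: prey: 52+26-80=0; pred: 77+40-15=102
Step 7: prey: 0+0-0=0; pred: 102+0-20=82
Step 8: prey: 0+0-0=0; pred: 82+0-16=66
Step 9: prey: 0+0-0=0; pred: 66+0-13=53
Step 10: prey: 0+0-0=0; pred: 53+0-10=43
Max prey = 92 at step 3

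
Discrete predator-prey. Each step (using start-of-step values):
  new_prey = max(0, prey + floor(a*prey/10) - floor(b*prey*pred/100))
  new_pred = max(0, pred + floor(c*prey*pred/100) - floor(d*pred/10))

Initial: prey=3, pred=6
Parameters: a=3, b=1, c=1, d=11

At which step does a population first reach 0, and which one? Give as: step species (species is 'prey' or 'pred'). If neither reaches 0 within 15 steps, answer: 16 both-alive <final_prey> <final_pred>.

Answer: 1 pred

Derivation:
Step 1: prey: 3+0-0=3; pred: 6+0-6=0
First extinction: pred at step 1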